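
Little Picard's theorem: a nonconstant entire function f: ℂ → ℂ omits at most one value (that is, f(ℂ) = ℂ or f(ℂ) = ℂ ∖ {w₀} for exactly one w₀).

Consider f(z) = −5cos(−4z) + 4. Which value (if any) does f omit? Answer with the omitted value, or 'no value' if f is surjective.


Little Picard bounds the complement of f(ℂ) to at most one point.
cos is entire and surjective onto ℂ: for every w ∈ ℂ, cos(ζ) = w has a solution ζ ∈ ℂ (e.g., via the complex inverse arccos). With ζ = −4z this gives z = ζ/(-4). Then -5·cos(−4z) takes every value in -5·ℂ = ℂ, and adding 4 is a bijection of ℂ. So f is surjective and omits no value. (Note: only on the real line is cos bounded by [−1, 1].)

Omitted value: no value.


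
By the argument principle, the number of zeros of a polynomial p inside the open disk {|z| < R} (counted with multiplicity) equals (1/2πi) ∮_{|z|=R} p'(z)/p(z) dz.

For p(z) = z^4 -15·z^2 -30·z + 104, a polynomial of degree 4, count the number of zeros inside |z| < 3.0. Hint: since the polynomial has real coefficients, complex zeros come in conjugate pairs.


The zeros of p are: 2, (-3 + 2i), (-3 - 2i), 4.
Their magnitudes are: 2, 3.606, 3.606, 4.
Zeros with |z| < R = 3.0: 2.
Count = 1.
By the argument principle, (1/2πi) ∮_{|z|=R} p'(z)/p(z) dz equals exactly this count.

Number of zeros inside |z| < 3.0: 1.


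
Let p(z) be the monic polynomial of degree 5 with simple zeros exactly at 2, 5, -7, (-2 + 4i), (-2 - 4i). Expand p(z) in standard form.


The polynomial is p(z) = ∏_{α ∈ S} (z − α), where S = {2, 5, -7, (-2 + 4i), (-2 - 4i)}.
Expanding the product yields: p(z) = z^5 + 4·z^4 -19·z^3 -86·z^2 -500·z + 1400.
Note conjugate pairs combine to real quadratics: (z − (-2+4i))(z − (-2−4i)) = z² + 4z + 20.
The resulting polynomial has degree 5 and real coefficients as required.

p(z) = z^5 + 4·z^4 -19·z^3 -86·z^2 -500·z + 1400.


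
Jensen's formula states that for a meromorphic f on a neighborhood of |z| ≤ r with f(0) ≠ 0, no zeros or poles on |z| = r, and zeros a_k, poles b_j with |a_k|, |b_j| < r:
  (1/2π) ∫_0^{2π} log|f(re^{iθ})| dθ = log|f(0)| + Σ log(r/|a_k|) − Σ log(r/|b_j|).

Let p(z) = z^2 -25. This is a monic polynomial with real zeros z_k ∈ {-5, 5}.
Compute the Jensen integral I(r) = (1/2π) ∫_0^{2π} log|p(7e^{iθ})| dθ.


Zeros: -5, 5; r = 7.
Inside |z| < r: -5, 5. Outside (|z| ≥ r): ∅.
p(0) = -25, so log|p(0)| = log(25) = 3.2189.
Apply Jensen: I(r) = log|p(0)| + Σ_k log(r/|z_k|), summed over zeros inside |z| < r.
  log(r/|z_k|) for z_k = -5: log(7/5) = 0.3365
  log(r/|z_k|) for z_k = 5: log(7/5) = 0.3365
Sum over inside zeros: 0.6729.
I(r) = log|p(0)| + (inside sum) = 3.2189 + 0.6729 = 3.8918.
Closed form (all zeros inside, monic): I(r) = n·log(r) = 2·log(7) = 3.8918. ✓

I(r) ≈ 3.8918.


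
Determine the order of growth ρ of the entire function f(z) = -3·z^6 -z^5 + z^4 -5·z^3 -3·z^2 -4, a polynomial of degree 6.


|f(z)| ≤ Σ|c_k|·r^k = O(r^6) as r → ∞. Polynomial growth is O(e^{r^ε}) for every ε > 0 (since r^6/e^{r^ε} → 0), so ρ ≤ ε for all ε > 0, i.e. ρ = 0. Every nonconstant polynomial has order 0.
Therefore ρ = 0.

Order ρ = 0.


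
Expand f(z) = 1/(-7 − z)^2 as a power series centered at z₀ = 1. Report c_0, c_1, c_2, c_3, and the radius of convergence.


Let w = z − z₀, so z = z₀ + w.
Then -7 − z = -7 − (z₀ + w) = (-7 − z₀) − w = -8 − w.
f(z) = 1/(-8 − w)^2 = (1/(-8)^2) · (1 − w/(-8))^{−2}.
By the binomial series (1−u)^{−2} = Σ_{n≥0} C(n+1, 1) u^n for |u|<1, with u = w/(-8):
  c_n = C(n+1, 1) / (-8)^(n+2).
  c_0 = 1/(-8)^2 = 1/64.
  c_1 = 2/(-8)^3 = -1/256.
  c_2 = 3/(-8)^4 = 3/4096.
  c_3 = 4/(-8)^5 = -1/8192.
The series is valid for |w/d| < 1, i.e. |z − z₀| < |d|.
Radius of convergence: R = |-7 − z₀| = |-8| = 8 (distance from z₀ to the singularity z = -7).

c_0 = 1/64, c_1 = -1/256, c_2 = 3/4096, c_3 = -1/8192; R = 8.


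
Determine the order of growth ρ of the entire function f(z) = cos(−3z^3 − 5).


Write cos(w) = (e^{iw} ± e^{−iw})/(2 or 2i), so |cos(w)| ≤ e^{|w|}. With w = −3z^3 − 5, |w| ≤ 3r^3 + 5 on |z|=r, giving M(r) ≤ e^{3r^3 + 5} and ρ ≤ 3. For the lower bound, choose z on |z|=r with -3z^3 purely imaginary of modulus 3r^3; then |cos(−3z^3 − 5)| grows like e^{3r^3}/2, so ρ ≥ 3. Hence ρ = 3.
Therefore ρ = 3.

Order ρ = 3.


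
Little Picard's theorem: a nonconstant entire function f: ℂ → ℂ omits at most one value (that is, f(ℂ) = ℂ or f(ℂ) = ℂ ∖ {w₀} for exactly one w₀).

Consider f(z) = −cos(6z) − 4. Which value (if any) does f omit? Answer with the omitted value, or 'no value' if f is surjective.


Little Picard bounds the complement of f(ℂ) to at most one point.
cos is entire and surjective onto ℂ: for every w ∈ ℂ, cos(ζ) = w has a solution ζ ∈ ℂ (e.g., via the complex inverse arccos). With ζ = 6z this gives z = ζ/(6). Then -1·cos(6z) takes every value in -1·ℂ = ℂ, and adding -4 is a bijection of ℂ. So f is surjective and omits no value. (Note: only on the real line is cos bounded by [−1, 1].)

Omitted value: no value.


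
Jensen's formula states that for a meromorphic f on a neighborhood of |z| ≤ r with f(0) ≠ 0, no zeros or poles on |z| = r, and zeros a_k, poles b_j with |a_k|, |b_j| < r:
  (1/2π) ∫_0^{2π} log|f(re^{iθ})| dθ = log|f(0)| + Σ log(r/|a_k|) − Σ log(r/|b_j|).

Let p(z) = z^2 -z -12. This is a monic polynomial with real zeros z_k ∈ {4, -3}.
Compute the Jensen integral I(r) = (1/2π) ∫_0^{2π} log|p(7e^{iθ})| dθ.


Zeros: -3, 4; r = 7.
Inside |z| < r: -3, 4. Outside (|z| ≥ r): ∅.
p(0) = -12, so log|p(0)| = log(12) = 2.4849.
Apply Jensen: I(r) = log|p(0)| + Σ_k log(r/|z_k|), summed over zeros inside |z| < r.
  log(r/|z_k|) for z_k = 4: log(7/4) = 0.5596
  log(r/|z_k|) for z_k = -3: log(7/3) = 0.8473
Sum over inside zeros: 1.4069.
I(r) = log|p(0)| + (inside sum) = 2.4849 + 1.4069 = 3.8918.
Closed form (all zeros inside, monic): I(r) = n·log(r) = 2·log(7) = 3.8918. ✓

I(r) ≈ 3.8918.


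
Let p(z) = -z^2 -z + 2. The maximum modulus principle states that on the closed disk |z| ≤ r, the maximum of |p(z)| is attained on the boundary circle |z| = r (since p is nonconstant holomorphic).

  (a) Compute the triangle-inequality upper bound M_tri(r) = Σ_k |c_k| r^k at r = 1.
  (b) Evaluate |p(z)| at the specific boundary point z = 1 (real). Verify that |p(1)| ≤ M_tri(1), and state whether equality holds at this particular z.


Coefficients: c_0 = 2, c_1 = -1, c_2 = -1. Radius r = 1.
Part (a). Triangle bound: M_tri(r) = Σ_k |c_k| r^k
  = |2|·1^0 + |-1|·1^1 + |-1|·1^2
  = 2 + 1 + 1 = 4.
This bounds M(r) := max_{|z|=r} |p(z)| from above; equality holds iff all terms c_k z^k can be made to align in phase at a single z on |z|=r.
Part (b). At z = 1 (real, on the circle |z| = r):
  p(1) = (2)·1^0 + (-1)·1^1 + (-1)·1^2 = 0.
  |p(1)| = 0.
Check: |p(1)| = 0 ≤ 4 = M_tri(1). ✓ Equality does not hold at z = 1 (the coefficients have mixed signs, so the terms do not all align in phase there).

M_tri(1) = 4; |p(1)| = 0; equality at z=1: no.


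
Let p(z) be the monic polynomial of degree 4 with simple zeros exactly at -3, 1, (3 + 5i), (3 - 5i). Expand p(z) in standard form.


The polynomial is p(z) = ∏_{α ∈ S} (z − α), where S = {-3, 1, (3 + 5i), (3 - 5i)}.
Expanding the product yields: p(z) = z^4 -4·z^3 + 19·z^2 + 86·z -102.
Note conjugate pairs combine to real quadratics: (z − (3+5i))(z − (3−5i)) = z² − 6z + 34.
The resulting polynomial has degree 4 and real coefficients as required.

p(z) = z^4 -4·z^3 + 19·z^2 + 86·z -102.


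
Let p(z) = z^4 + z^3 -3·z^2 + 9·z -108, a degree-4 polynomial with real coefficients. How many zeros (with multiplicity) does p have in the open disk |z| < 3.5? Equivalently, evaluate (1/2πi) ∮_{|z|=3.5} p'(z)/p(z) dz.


The zeros of p are: -4, (0 + 3i), (0 - 3i), 3.
Their magnitudes are: 4, 3, 3, 3.
Zeros with |z| < R = 3.5: (0 + 3i), (0 - 3i), 3.
Count = 3.
By the argument principle, (1/2πi) ∮_{|z|=R} p'(z)/p(z) dz equals exactly this count.

Number of zeros inside |z| < 3.5: 3.


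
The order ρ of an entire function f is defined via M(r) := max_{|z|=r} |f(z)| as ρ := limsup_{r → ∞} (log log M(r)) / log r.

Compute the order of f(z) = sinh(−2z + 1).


sinh(w) is a linear combination of e^{iw} and e^{−iw} (or e^w, e^{−w} in the hyperbolic case), so |sinh(w)| ≤ e^{|w|}. With w = −2z + 1, |w| ≤ 2|z| + 1 = 2r + 1 on |z| = r, giving M(r) ≤ e^{2r + 1}, so ρ ≤ 1. On a suitable ray (z = it for sin/cos; z = t for sinh/cosh, t real → ∞), |sinh(−2z + 1)| grows like e^{2|t|}/2, so ρ ≥ 1. Hence ρ = 1.
Therefore ρ = 1.

Order ρ = 1.


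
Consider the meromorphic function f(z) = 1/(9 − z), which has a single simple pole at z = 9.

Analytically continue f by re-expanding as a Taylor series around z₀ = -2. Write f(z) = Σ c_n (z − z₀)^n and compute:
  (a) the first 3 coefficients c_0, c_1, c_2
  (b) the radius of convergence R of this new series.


Let w = z − z₀, so z = z₀ + w.
Then 9 − z = 9 − (z₀ + w) = (9 − z₀) − w = 11 − w.
f(z) = 1/(11 − w) = (1/(11)) · 1/(1 − w/(11)) = Σ_{n≥0} w^n / (11)^(n+1).
So c_n = 1/(11)^(n+1):
  c_0 = 1/(11)^1 = 1/11.
  c_1 = 1/(11)^2 = 1/121.
  c_2 = 1/(11)^3 = 1/1331.
The series is valid for |w/d| < 1, i.e. |z − z₀| < |d|.
Radius of convergence: R = |9 − z₀| = |11| = 11 (distance from z₀ to the singularity z = 9).

c_0 = 1/11, c_1 = 1/121, c_2 = 1/1331; R = 11.


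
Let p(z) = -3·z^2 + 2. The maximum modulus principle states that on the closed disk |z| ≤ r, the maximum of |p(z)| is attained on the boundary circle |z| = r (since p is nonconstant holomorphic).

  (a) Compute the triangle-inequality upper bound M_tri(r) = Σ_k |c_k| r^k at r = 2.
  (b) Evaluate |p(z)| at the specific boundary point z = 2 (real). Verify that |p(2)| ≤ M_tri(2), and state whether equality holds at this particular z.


Coefficients: c_0 = 2, c_1 = 0, c_2 = -3. Radius r = 2.
Part (a). Triangle bound: M_tri(r) = Σ_k |c_k| r^k
  = |2|·2^0 + |0|·2^1 + |-3|·2^2
  = 2 + 0 + 12 = 14.
This bounds M(r) := max_{|z|=r} |p(z)| from above; equality holds iff all terms c_k z^k can be made to align in phase at a single z on |z|=r.
Part (b). At z = 2 (real, on the circle |z| = r):
  p(2) = (2)·2^0 + (0)·2^1 + (-3)·2^2 = -10.
  |p(2)| = 10.
Check: |p(2)| = 10 ≤ 14 = M_tri(2). ✓ Equality does not hold at z = 2 (the coefficients have mixed signs, so the terms do not all align in phase there).

M_tri(2) = 14; |p(2)| = 10; equality at z=2: no.


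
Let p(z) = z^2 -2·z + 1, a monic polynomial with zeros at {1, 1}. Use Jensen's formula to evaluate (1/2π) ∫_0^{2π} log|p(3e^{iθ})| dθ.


Zeros: 1, 1; r = 3.
Inside |z| < r: 1, 1. Outside (|z| ≥ r): ∅.
p(0) = 1, so log|p(0)| = log(1) = 0.0000.
Apply Jensen: I(r) = log|p(0)| + Σ_k log(r/|z_k|), summed over zeros inside |z| < r.
  log(r/|z_k|) for z_k = 1: log(3/1) = 1.0986
  log(r/|z_k|) for z_k = 1: log(3/1) = 1.0986
Sum over inside zeros: 2.1972.
I(r) = log|p(0)| + (inside sum) = 0.0000 + 2.1972 = 2.1972.
Closed form (all zeros inside, monic): I(r) = n·log(r) = 2·log(3) = 2.1972. ✓

I(r) ≈ 2.1972.


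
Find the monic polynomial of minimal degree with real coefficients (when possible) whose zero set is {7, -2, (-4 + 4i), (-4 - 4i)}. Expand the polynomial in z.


The polynomial is p(z) = ∏_{α ∈ S} (z − α), where S = {7, -2, (-4 + 4i), (-4 - 4i)}.
Expanding the product yields: p(z) = z^4 + 3·z^3 -22·z^2 -272·z -448.
Note conjugate pairs combine to real quadratics: (z − (-4+4i))(z − (-4−4i)) = z² + 8z + 32.
The resulting polynomial has degree 4 and real coefficients as required.

p(z) = z^4 + 3·z^3 -22·z^2 -272·z -448.


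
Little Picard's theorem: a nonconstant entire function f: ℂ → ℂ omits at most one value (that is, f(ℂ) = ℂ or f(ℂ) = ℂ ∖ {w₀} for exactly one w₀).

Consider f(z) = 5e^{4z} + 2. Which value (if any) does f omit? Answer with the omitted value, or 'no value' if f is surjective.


Little Picard bounds the complement of f(ℂ) to at most one point.
e^{4z} is never zero on ℂ, so 5·e^{4z} takes every value in ℂ ∖ {0}. Adding 2 shifts the range to ℂ ∖ {2}. Thus f omits exactly the value 2.

Omitted value: 2.


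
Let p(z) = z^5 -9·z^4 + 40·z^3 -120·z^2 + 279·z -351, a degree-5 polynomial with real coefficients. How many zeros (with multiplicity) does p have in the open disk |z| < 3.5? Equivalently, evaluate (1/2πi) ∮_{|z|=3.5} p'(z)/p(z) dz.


The zeros of p are: (0 + 3i), (0 - 3i), (3 + 2i), (3 - 2i), 3.
Their magnitudes are: 3, 3, 3.606, 3.606, 3.
Zeros with |z| < R = 3.5: (0 + 3i), (0 - 3i), 3.
Count = 3.
By the argument principle, (1/2πi) ∮_{|z|=R} p'(z)/p(z) dz equals exactly this count.

Number of zeros inside |z| < 3.5: 3.


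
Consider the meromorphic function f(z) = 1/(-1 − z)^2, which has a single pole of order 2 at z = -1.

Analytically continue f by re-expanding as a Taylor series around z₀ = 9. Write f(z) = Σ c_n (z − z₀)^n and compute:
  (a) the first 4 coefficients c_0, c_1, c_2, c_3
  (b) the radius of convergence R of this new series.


Let w = z − z₀, so z = z₀ + w.
Then -1 − z = -1 − (z₀ + w) = (-1 − z₀) − w = -10 − w.
f(z) = 1/(-10 − w)^2 = (1/(-10)^2) · (1 − w/(-10))^{−2}.
By the binomial series (1−u)^{−2} = Σ_{n≥0} C(n+1, 1) u^n for |u|<1, with u = w/(-10):
  c_n = C(n+1, 1) / (-10)^(n+2).
  c_0 = 1/(-10)^2 = 1/100.
  c_1 = 2/(-10)^3 = -1/500.
  c_2 = 3/(-10)^4 = 3/10000.
  c_3 = 4/(-10)^5 = -1/25000.
The series is valid for |w/d| < 1, i.e. |z − z₀| < |d|.
Radius of convergence: R = |-1 − z₀| = |-10| = 10 (distance from z₀ to the singularity z = -1).

c_0 = 1/100, c_1 = -1/500, c_2 = 3/10000, c_3 = -1/25000; R = 10.


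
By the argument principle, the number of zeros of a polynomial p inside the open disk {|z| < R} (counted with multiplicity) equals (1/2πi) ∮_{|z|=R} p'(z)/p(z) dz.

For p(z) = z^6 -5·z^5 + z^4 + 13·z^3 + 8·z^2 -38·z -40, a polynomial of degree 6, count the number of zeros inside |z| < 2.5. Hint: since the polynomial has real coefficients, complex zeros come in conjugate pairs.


The zeros of p are: (2 + 1i), (2 - 1i), (-1 + 1i), (-1 - 1i), -1, 4.
Their magnitudes are: 2.236, 2.236, 1.414, 1.414, 1, 4.
Zeros with |z| < R = 2.5: (2 + 1i), (2 - 1i), (-1 + 1i), (-1 - 1i), -1.
Count = 5.
By the argument principle, (1/2πi) ∮_{|z|=R} p'(z)/p(z) dz equals exactly this count.

Number of zeros inside |z| < 2.5: 5.


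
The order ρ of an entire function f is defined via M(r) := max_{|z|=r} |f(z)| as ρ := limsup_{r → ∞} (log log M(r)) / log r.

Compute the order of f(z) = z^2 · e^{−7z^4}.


M(r) = max_{|z|=r} |1|·|z|^2·|e^{−7z^4}| = 1·r^2 · e^{7r^4} (the factors attain their maxima compatibly on |z|=r). Then log M(r) = log 1 + 2·log r + 7r^4, dominated by the last term, so log log M(r) ~ 4·log r. The polynomial factor 1z^2 contributes only a log r term and does not affect the order. ρ = 4.
Therefore ρ = 4.

Order ρ = 4.


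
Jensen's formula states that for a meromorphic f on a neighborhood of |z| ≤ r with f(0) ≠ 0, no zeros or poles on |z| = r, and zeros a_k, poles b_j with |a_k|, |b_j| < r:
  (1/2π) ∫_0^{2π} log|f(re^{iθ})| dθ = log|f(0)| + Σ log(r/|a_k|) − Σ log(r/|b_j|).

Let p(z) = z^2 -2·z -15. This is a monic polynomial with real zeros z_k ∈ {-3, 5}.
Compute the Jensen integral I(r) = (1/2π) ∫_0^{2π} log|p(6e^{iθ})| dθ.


Zeros: -3, 5; r = 6.
Inside |z| < r: -3, 5. Outside (|z| ≥ r): ∅.
p(0) = -15, so log|p(0)| = log(15) = 2.7081.
Apply Jensen: I(r) = log|p(0)| + Σ_k log(r/|z_k|), summed over zeros inside |z| < r.
  log(r/|z_k|) for z_k = -3: log(6/3) = 0.6931
  log(r/|z_k|) for z_k = 5: log(6/5) = 0.1823
Sum over inside zeros: 0.8755.
I(r) = log|p(0)| + (inside sum) = 2.7081 + 0.8755 = 3.5835.
Closed form (all zeros inside, monic): I(r) = n·log(r) = 2·log(6) = 3.5835. ✓

I(r) ≈ 3.5835.


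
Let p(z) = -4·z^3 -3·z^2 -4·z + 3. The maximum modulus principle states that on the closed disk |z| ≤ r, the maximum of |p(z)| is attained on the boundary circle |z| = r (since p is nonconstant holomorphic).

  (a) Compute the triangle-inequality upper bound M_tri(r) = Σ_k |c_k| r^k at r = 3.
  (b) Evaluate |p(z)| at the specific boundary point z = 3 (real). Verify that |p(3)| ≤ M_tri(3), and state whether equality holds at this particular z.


Coefficients: c_0 = 3, c_1 = -4, c_2 = -3, c_3 = -4. Radius r = 3.
Part (a). Triangle bound: M_tri(r) = Σ_k |c_k| r^k
  = |3|·3^0 + |-4|·3^1 + |-3|·3^2 + |-4|·3^3
  = 3 + 12 + 27 + 108 = 150.
This bounds M(r) := max_{|z|=r} |p(z)| from above; equality holds iff all terms c_k z^k can be made to align in phase at a single z on |z|=r.
Part (b). At z = 3 (real, on the circle |z| = r):
  p(3) = (3)·3^0 + (-4)·3^1 + (-3)·3^2 + (-4)·3^3 = -144.
  |p(3)| = 144.
Check: |p(3)| = 144 ≤ 150 = M_tri(3). ✓ Equality does not hold at z = 3 (the coefficients have mixed signs, so the terms do not all align in phase there).

M_tri(3) = 150; |p(3)| = 144; equality at z=3: no.


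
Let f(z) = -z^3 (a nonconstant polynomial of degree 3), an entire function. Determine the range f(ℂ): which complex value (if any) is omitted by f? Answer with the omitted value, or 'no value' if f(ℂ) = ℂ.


Little Picard bounds the complement of f(ℂ) to at most one point.
For every w ∈ ℂ, the equation p(z) − w = 0 is a nonconstant polynomial in z and hence has at least one root by the fundamental theorem of algebra. So p is surjective onto ℂ, omitting no value.

Omitted value: no value.


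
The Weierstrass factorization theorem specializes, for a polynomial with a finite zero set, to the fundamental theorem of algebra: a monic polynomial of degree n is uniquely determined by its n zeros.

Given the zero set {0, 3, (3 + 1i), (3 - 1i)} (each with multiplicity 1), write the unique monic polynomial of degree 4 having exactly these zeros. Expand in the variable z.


The polynomial is p(z) = ∏_{α ∈ S} (z − α), where S = {0, 3, (3 + 1i), (3 - 1i)}.
Expanding the product yields: p(z) = z^4 -9·z^3 + 28·z^2 -30·z.
Note conjugate pairs combine to real quadratics: (z − (3+1i))(z − (3−1i)) = z² − 6z + 10.
The resulting polynomial has degree 4 and real coefficients as required.

p(z) = z^4 -9·z^3 + 28·z^2 -30·z.


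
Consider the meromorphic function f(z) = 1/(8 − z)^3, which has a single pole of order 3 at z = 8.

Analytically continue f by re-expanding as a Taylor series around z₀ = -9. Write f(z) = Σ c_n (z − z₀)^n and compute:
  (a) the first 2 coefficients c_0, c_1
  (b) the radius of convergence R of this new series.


Let w = z − z₀, so z = z₀ + w.
Then 8 − z = 8 − (z₀ + w) = (8 − z₀) − w = 17 − w.
f(z) = 1/(17 − w)^3 = (1/(17)^3) · (1 − w/(17))^{−3}.
By the binomial series (1−u)^{−3} = Σ_{n≥0} C(n+2, 2) u^n for |u|<1, with u = w/(17):
  c_n = C(n+2, 2) / (17)^(n+3).
  c_0 = 1/(17)^3 = 1/4913.
  c_1 = 3/(17)^4 = 3/83521.
The series is valid for |w/d| < 1, i.e. |z − z₀| < |d|.
Radius of convergence: R = |8 − z₀| = |17| = 17 (distance from z₀ to the singularity z = 8).

c_0 = 1/4913, c_1 = 3/83521; R = 17.


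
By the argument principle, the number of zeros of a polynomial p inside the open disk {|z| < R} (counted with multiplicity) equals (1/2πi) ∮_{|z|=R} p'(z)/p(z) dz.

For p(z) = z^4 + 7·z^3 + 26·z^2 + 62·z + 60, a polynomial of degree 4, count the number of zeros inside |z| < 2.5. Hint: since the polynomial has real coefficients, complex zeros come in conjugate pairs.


The zeros of p are: -2, -3, (-1 + 3i), (-1 - 3i).
Their magnitudes are: 2, 3, 3.162, 3.162.
Zeros with |z| < R = 2.5: -2.
Count = 1.
By the argument principle, (1/2πi) ∮_{|z|=R} p'(z)/p(z) dz equals exactly this count.

Number of zeros inside |z| < 2.5: 1.


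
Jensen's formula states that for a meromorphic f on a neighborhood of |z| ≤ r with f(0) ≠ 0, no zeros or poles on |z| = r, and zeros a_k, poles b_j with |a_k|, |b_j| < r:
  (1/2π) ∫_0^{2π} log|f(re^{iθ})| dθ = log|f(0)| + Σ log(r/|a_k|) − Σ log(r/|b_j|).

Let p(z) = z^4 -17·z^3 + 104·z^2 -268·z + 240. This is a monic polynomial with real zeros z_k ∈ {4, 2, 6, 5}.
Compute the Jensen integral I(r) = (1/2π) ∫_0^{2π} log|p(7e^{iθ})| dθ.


Zeros: 2, 4, 5, 6; r = 7.
Inside |z| < r: 2, 4, 5, 6. Outside (|z| ≥ r): ∅.
p(0) = 240, so log|p(0)| = log(240) = 5.4806.
Apply Jensen: I(r) = log|p(0)| + Σ_k log(r/|z_k|), summed over zeros inside |z| < r.
  log(r/|z_k|) for z_k = 4: log(7/4) = 0.5596
  log(r/|z_k|) for z_k = 2: log(7/2) = 1.2528
  log(r/|z_k|) for z_k = 6: log(7/6) = 0.1542
  log(r/|z_k|) for z_k = 5: log(7/5) = 0.3365
Sum over inside zeros: 2.3030.
I(r) = log|p(0)| + (inside sum) = 5.4806 + 2.3030 = 7.7836.
Closed form (all zeros inside, monic): I(r) = n·log(r) = 4·log(7) = 7.7836. ✓

I(r) ≈ 7.7836.


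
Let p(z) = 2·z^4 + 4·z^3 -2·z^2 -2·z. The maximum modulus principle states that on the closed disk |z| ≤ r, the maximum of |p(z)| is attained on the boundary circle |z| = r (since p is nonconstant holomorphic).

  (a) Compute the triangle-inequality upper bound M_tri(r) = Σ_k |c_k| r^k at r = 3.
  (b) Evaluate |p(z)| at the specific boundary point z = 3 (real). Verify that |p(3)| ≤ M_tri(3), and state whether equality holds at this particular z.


Coefficients: c_0 = 0, c_1 = -2, c_2 = -2, c_3 = 4, c_4 = 2. Radius r = 3.
Part (a). Triangle bound: M_tri(r) = Σ_k |c_k| r^k
  = |0|·3^0 + |-2|·3^1 + |-2|·3^2 + |4|·3^3 + |2|·3^4
  = 0 + 6 + 18 + 108 + 162 = 294.
This bounds M(r) := max_{|z|=r} |p(z)| from above; equality holds iff all terms c_k z^k can be made to align in phase at a single z on |z|=r.
Part (b). At z = 3 (real, on the circle |z| = r):
  p(3) = (0)·3^0 + (-2)·3^1 + (-2)·3^2 + (4)·3^3 + (2)·3^4 = 246.
  |p(3)| = 246.
Check: |p(3)| = 246 ≤ 294 = M_tri(3). ✓ Equality does not hold at z = 3 (the coefficients have mixed signs, so the terms do not all align in phase there).

M_tri(3) = 294; |p(3)| = 246; equality at z=3: no.


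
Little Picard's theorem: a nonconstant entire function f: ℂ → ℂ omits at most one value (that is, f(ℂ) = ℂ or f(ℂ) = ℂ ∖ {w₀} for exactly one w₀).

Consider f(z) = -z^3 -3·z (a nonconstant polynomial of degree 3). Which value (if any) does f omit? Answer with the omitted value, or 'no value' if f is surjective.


Little Picard bounds the complement of f(ℂ) to at most one point.
For every w ∈ ℂ, the equation p(z) − w = 0 is a nonconstant polynomial in z and hence has at least one root by the fundamental theorem of algebra. So p is surjective onto ℂ, omitting no value.

Omitted value: no value.


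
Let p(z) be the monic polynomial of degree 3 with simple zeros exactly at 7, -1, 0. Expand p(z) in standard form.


The polynomial is p(z) = ∏_{α ∈ S} (z − α), where S = {7, -1, 0}.
Expanding the product yields: p(z) = z^3 -6·z^2 -7·z.
The resulting polynomial has degree 3 and real coefficients as required.

p(z) = z^3 -6·z^2 -7·z.


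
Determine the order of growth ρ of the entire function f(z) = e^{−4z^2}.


|e^{−4z^2}| = e^{Re(-4·z^2) + 0} ≤ e^{4|z|^2 + 0} = e^{4r^2 + 0} on |z| = r, so ρ ≤ 2. Choosing z on |z|=r so that -4·z^2 is real positive (always possible by picking arg z appropriately) gives |f(z)| = e^{4r^2 + 0}, matching the bound. The additive constant 0 does not affect log log M(r) ~ 2·log r. Hence ρ = 2.
Therefore ρ = 2.

Order ρ = 2.


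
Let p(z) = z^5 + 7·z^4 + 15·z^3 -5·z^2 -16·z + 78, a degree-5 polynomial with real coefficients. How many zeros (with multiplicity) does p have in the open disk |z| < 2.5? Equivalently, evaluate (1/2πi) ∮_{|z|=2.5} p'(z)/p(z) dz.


The zeros of p are: (1 + 1i), (1 - 1i), -3, (-3 + 2i), (-3 - 2i).
Their magnitudes are: 1.414, 1.414, 3, 3.606, 3.606.
Zeros with |z| < R = 2.5: (1 + 1i), (1 - 1i).
Count = 2.
By the argument principle, (1/2πi) ∮_{|z|=R} p'(z)/p(z) dz equals exactly this count.

Number of zeros inside |z| < 2.5: 2.


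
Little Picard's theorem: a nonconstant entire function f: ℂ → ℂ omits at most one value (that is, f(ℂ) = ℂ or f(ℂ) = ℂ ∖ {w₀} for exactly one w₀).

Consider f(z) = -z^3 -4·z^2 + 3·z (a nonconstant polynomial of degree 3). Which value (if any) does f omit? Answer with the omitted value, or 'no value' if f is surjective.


Little Picard bounds the complement of f(ℂ) to at most one point.
For every w ∈ ℂ, the equation p(z) − w = 0 is a nonconstant polynomial in z and hence has at least one root by the fundamental theorem of algebra. So p is surjective onto ℂ, omitting no value.

Omitted value: no value.


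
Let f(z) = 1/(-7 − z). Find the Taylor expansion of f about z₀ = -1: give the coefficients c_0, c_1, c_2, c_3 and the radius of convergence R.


Let w = z − z₀, so z = z₀ + w.
Then -7 − z = -7 − (z₀ + w) = (-7 − z₀) − w = -6 − w.
f(z) = 1/(-6 − w) = (1/(-6)) · 1/(1 − w/(-6)) = Σ_{n≥0} w^n / (-6)^(n+1).
So c_n = 1/(-6)^(n+1):
  c_0 = 1/(-6)^1 = -1/6.
  c_1 = 1/(-6)^2 = 1/36.
  c_2 = 1/(-6)^3 = -1/216.
  c_3 = 1/(-6)^4 = 1/1296.
The series is valid for |w/d| < 1, i.e. |z − z₀| < |d|.
Radius of convergence: R = |-7 − z₀| = |-6| = 6 (distance from z₀ to the singularity z = -7).

c_0 = -1/6, c_1 = 1/36, c_2 = -1/216, c_3 = 1/1296; R = 6.


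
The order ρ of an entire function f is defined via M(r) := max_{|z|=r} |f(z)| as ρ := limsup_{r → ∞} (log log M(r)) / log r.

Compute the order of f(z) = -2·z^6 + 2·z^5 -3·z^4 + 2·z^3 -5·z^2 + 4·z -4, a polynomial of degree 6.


|f(z)| ≤ Σ|c_k|·r^k = O(r^6) as r → ∞. Polynomial growth is O(e^{r^ε}) for every ε > 0 (since r^6/e^{r^ε} → 0), so ρ ≤ ε for all ε > 0, i.e. ρ = 0. Every nonconstant polynomial has order 0.
Therefore ρ = 0.

Order ρ = 0.


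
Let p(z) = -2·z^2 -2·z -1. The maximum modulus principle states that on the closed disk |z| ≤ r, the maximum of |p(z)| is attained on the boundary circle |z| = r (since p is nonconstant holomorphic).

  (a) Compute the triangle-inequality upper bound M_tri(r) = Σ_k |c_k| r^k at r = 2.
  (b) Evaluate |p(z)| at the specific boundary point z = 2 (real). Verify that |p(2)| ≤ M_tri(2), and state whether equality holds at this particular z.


Coefficients: c_0 = -1, c_1 = -2, c_2 = -2. Radius r = 2.
Part (a). Triangle bound: M_tri(r) = Σ_k |c_k| r^k
  = |-1|·2^0 + |-2|·2^1 + |-2|·2^2
  = 1 + 4 + 8 = 13.
This bounds M(r) := max_{|z|=r} |p(z)| from above; equality holds iff all terms c_k z^k can be made to align in phase at a single z on |z|=r.
Part (b). At z = 2 (real, on the circle |z| = r):
  p(2) = (-1)·2^0 + (-2)·2^1 + (-2)·2^2 = -13.
  |p(2)| = 13.
Since all nonzero coefficients share the same sign, |p(2)| = 13 = M_tri(2); the triangle bound is attained at z = 2, so in fact M(r) = 13.

M_tri(2) = 13; |p(2)| = 13; equality at z=2: yes.


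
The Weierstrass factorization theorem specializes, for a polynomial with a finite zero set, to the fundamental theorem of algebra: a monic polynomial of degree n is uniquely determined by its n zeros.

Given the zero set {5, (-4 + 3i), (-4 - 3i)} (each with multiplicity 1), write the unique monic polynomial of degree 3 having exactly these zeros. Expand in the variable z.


The polynomial is p(z) = ∏_{α ∈ S} (z − α), where S = {5, (-4 + 3i), (-4 - 3i)}.
Expanding the product yields: p(z) = z^3 + 3·z^2 -15·z -125.
Note conjugate pairs combine to real quadratics: (z − (-4+3i))(z − (-4−3i)) = z² + 8z + 25.
The resulting polynomial has degree 3 and real coefficients as required.

p(z) = z^3 + 3·z^2 -15·z -125.


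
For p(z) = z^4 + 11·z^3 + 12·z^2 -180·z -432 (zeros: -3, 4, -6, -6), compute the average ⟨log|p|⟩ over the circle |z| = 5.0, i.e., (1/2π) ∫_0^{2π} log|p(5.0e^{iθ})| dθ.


Zeros: -6, -6, -3, 4; r = 5.0.
Inside |z| < r: -3, 4. Outside (|z| ≥ r): -6, -6.
p(0) = -432, so log|p(0)| = log(432) = 6.0684.
Apply Jensen: I(r) = log|p(0)| + Σ_k log(r/|z_k|), summed over zeros inside |z| < r.
  log(r/|z_k|) for z_k = -3: log(5.0/3) = 0.5108
  log(r/|z_k|) for z_k = 4: log(5.0/4) = 0.2231
  Outside zeros (-6, -6) contribute nothing to the Jensen sum.
Sum over inside zeros: 0.7340.
I(r) = log|p(0)| + (inside sum) = 6.0684 + 0.7340 = 6.8024.
Note: since some zeros are outside |z| ≤ r, the simplified n·log(r) form does NOT apply — only the inside zeros contribute.

I(r) ≈ 6.8024.


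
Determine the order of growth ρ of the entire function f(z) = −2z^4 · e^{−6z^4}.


M(r) = max_{|z|=r} |-2|·|z|^4·|e^{−6z^4}| = 2·r^4 · e^{6r^4} (the factors attain their maxima compatibly on |z|=r). Then log M(r) = log 2 + 4·log r + 6r^4, dominated by the last term, so log log M(r) ~ 4·log r. The polynomial factor -2z^4 contributes only a log r term and does not affect the order. ρ = 4.
Therefore ρ = 4.

Order ρ = 4.


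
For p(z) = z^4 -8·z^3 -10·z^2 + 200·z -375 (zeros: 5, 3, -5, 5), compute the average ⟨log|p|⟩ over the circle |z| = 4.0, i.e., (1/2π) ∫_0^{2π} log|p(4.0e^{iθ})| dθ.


Zeros: -5, 3, 5, 5; r = 4.0.
Inside |z| < r: 3. Outside (|z| ≥ r): -5, 5, 5.
p(0) = -375, so log|p(0)| = log(375) = 5.9269.
Apply Jensen: I(r) = log|p(0)| + Σ_k log(r/|z_k|), summed over zeros inside |z| < r.
  log(r/|z_k|) for z_k = 3: log(4.0/3) = 0.2877
  Outside zeros (-5, 5, 5) contribute nothing to the Jensen sum.
Sum over inside zeros: 0.2877.
I(r) = log|p(0)| + (inside sum) = 5.9269 + 0.2877 = 6.2146.
Note: since some zeros are outside |z| ≤ r, the simplified n·log(r) form does NOT apply — only the inside zeros contribute.

I(r) ≈ 6.2146.


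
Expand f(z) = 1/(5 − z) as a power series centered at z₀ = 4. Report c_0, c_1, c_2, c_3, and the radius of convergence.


Let w = z − z₀, so z = z₀ + w.
Then 5 − z = 5 − (z₀ + w) = (5 − z₀) − w = 1 − w.
f(z) = 1/(1 − w) = (1/(1)) · 1/(1 − w/(1)) = Σ_{n≥0} w^n / (1)^(n+1).
So c_n = 1/(1)^(n+1):
  c_0 = 1/(1)^1 = 1.
  c_1 = 1/(1)^2 = 1.
  c_2 = 1/(1)^3 = 1.
  c_3 = 1/(1)^4 = 1.
The series is valid for |w/d| < 1, i.e. |z − z₀| < |d|.
Radius of convergence: R = |5 − z₀| = |1| = 1 (distance from z₀ to the singularity z = 5).

c_0 = 1, c_1 = 1, c_2 = 1, c_3 = 1; R = 1.


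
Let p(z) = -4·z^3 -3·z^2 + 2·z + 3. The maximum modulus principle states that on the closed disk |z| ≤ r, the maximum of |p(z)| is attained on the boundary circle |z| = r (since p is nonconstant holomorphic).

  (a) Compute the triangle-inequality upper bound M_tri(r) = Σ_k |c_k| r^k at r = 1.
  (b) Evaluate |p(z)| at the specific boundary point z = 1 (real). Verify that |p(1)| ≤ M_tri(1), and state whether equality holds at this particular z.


Coefficients: c_0 = 3, c_1 = 2, c_2 = -3, c_3 = -4. Radius r = 1.
Part (a). Triangle bound: M_tri(r) = Σ_k |c_k| r^k
  = |3|·1^0 + |2|·1^1 + |-3|·1^2 + |-4|·1^3
  = 3 + 2 + 3 + 4 = 12.
This bounds M(r) := max_{|z|=r} |p(z)| from above; equality holds iff all terms c_k z^k can be made to align in phase at a single z on |z|=r.
Part (b). At z = 1 (real, on the circle |z| = r):
  p(1) = (3)·1^0 + (2)·1^1 + (-3)·1^2 + (-4)·1^3 = -2.
  |p(1)| = 2.
Check: |p(1)| = 2 ≤ 12 = M_tri(1). ✓ Equality does not hold at z = 1 (the coefficients have mixed signs, so the terms do not all align in phase there).

M_tri(1) = 12; |p(1)| = 2; equality at z=1: no.


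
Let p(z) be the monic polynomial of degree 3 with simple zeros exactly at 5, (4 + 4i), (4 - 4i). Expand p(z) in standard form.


The polynomial is p(z) = ∏_{α ∈ S} (z − α), where S = {5, (4 + 4i), (4 - 4i)}.
Expanding the product yields: p(z) = z^3 -13·z^2 + 72·z -160.
Note conjugate pairs combine to real quadratics: (z − (4+4i))(z − (4−4i)) = z² − 8z + 32.
The resulting polynomial has degree 3 and real coefficients as required.

p(z) = z^3 -13·z^2 + 72·z -160.


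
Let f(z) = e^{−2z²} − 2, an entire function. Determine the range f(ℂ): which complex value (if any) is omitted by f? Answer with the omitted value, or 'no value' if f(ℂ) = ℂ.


Little Picard bounds the complement of f(ℂ) to at most one point.
The exponent g(z) = −2z² is a nonconstant polynomial, hence surjective onto ℂ. So e^{g(z)} takes every value in {e^w : w ∈ ℂ} = ℂ ∖ {0}. Adding -2 shifts the range to ℂ ∖ {-2}. f omits exactly -2.

Omitted value: -2.


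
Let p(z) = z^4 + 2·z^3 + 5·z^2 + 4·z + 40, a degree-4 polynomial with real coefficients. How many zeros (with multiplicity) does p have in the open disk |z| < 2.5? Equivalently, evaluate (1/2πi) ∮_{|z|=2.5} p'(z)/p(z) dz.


The zeros of p are: (-2 + 2i), (-2 - 2i), (1 + 2i), (1 - 2i).
Their magnitudes are: 2.828, 2.828, 2.236, 2.236.
Zeros with |z| < R = 2.5: (1 + 2i), (1 - 2i).
Count = 2.
By the argument principle, (1/2πi) ∮_{|z|=R} p'(z)/p(z) dz equals exactly this count.

Number of zeros inside |z| < 2.5: 2.


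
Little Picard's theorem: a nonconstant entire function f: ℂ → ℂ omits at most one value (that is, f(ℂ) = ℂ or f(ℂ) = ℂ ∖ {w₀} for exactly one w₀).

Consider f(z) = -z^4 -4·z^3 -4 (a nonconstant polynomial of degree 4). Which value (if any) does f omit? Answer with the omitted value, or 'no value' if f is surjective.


Little Picard bounds the complement of f(ℂ) to at most one point.
For every w ∈ ℂ, the equation p(z) − w = 0 is a nonconstant polynomial in z and hence has at least one root by the fundamental theorem of algebra. So p is surjective onto ℂ, omitting no value.

Omitted value: no value.


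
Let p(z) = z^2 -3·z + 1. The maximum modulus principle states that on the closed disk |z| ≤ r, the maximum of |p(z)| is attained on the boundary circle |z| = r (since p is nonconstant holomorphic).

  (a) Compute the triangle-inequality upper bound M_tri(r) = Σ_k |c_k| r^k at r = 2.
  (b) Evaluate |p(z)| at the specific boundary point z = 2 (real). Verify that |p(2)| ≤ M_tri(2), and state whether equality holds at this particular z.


Coefficients: c_0 = 1, c_1 = -3, c_2 = 1. Radius r = 2.
Part (a). Triangle bound: M_tri(r) = Σ_k |c_k| r^k
  = |1|·2^0 + |-3|·2^1 + |1|·2^2
  = 1 + 6 + 4 = 11.
This bounds M(r) := max_{|z|=r} |p(z)| from above; equality holds iff all terms c_k z^k can be made to align in phase at a single z on |z|=r.
Part (b). At z = 2 (real, on the circle |z| = r):
  p(2) = (1)·2^0 + (-3)·2^1 + (1)·2^2 = -1.
  |p(2)| = 1.
Check: |p(2)| = 1 ≤ 11 = M_tri(2). ✓ Equality does not hold at z = 2 (the coefficients have mixed signs, so the terms do not all align in phase there).

M_tri(2) = 11; |p(2)| = 1; equality at z=2: no.


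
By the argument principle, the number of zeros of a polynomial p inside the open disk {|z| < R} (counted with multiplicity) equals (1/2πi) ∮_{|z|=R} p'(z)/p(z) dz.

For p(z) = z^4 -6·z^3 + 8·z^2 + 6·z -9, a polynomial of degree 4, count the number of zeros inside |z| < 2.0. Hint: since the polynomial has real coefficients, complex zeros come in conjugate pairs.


The zeros of p are: 1, 3, -1, 3.
Their magnitudes are: 1, 3, 1, 3.
Zeros with |z| < R = 2.0: 1, -1.
Count = 2.
By the argument principle, (1/2πi) ∮_{|z|=R} p'(z)/p(z) dz equals exactly this count.

Number of zeros inside |z| < 2.0: 2.


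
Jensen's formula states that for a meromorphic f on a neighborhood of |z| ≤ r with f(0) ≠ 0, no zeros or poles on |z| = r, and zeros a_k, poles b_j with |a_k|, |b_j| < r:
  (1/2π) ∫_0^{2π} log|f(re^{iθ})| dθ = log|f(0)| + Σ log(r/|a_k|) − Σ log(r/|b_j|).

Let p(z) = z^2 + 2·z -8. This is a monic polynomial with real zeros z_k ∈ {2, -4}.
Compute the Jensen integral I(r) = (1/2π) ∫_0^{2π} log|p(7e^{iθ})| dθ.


Zeros: -4, 2; r = 7.
Inside |z| < r: -4, 2. Outside (|z| ≥ r): ∅.
p(0) = -8, so log|p(0)| = log(8) = 2.0794.
Apply Jensen: I(r) = log|p(0)| + Σ_k log(r/|z_k|), summed over zeros inside |z| < r.
  log(r/|z_k|) for z_k = 2: log(7/2) = 1.2528
  log(r/|z_k|) for z_k = -4: log(7/4) = 0.5596
Sum over inside zeros: 1.8124.
I(r) = log|p(0)| + (inside sum) = 2.0794 + 1.8124 = 3.8918.
Closed form (all zeros inside, monic): I(r) = n·log(r) = 2·log(7) = 3.8918. ✓

I(r) ≈ 3.8918.


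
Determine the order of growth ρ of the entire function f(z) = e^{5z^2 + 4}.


|e^{5z^2 + 4}| = e^{Re(5·z^2) + 4} ≤ e^{5|z|^2 + 4} = e^{5r^2 + 4} on |z| = r, so ρ ≤ 2. Choosing z on |z|=r so that 5·z^2 is real positive (always possible by picking arg z appropriately) gives |f(z)| = e^{5r^2 + 4}, matching the bound. The additive constant 4 does not affect log log M(r) ~ 2·log r. Hence ρ = 2.
Therefore ρ = 2.

Order ρ = 2.


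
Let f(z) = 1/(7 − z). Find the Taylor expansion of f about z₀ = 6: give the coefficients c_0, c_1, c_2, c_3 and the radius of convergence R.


Let w = z − z₀, so z = z₀ + w.
Then 7 − z = 7 − (z₀ + w) = (7 − z₀) − w = 1 − w.
f(z) = 1/(1 − w) = (1/(1)) · 1/(1 − w/(1)) = Σ_{n≥0} w^n / (1)^(n+1).
So c_n = 1/(1)^(n+1):
  c_0 = 1/(1)^1 = 1.
  c_1 = 1/(1)^2 = 1.
  c_2 = 1/(1)^3 = 1.
  c_3 = 1/(1)^4 = 1.
The series is valid for |w/d| < 1, i.e. |z − z₀| < |d|.
Radius of convergence: R = |7 − z₀| = |1| = 1 (distance from z₀ to the singularity z = 7).

c_0 = 1, c_1 = 1, c_2 = 1, c_3 = 1; R = 1.


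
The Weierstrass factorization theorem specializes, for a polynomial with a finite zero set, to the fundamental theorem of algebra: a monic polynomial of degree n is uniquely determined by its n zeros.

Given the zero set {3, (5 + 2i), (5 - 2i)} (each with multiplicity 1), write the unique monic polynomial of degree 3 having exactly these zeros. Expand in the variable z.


The polynomial is p(z) = ∏_{α ∈ S} (z − α), where S = {3, (5 + 2i), (5 - 2i)}.
Expanding the product yields: p(z) = z^3 -13·z^2 + 59·z -87.
Note conjugate pairs combine to real quadratics: (z − (5+2i))(z − (5−2i)) = z² − 10z + 29.
The resulting polynomial has degree 3 and real coefficients as required.

p(z) = z^3 -13·z^2 + 59·z -87.


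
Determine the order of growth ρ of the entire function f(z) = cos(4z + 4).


cos(w) is a linear combination of e^{iw} and e^{−iw} (or e^w, e^{−w} in the hyperbolic case), so |cos(w)| ≤ e^{|w|}. With w = 4z + 4, |w| ≤ 4|z| + 4 = 4r + 4 on |z| = r, giving M(r) ≤ e^{4r + 4}, so ρ ≤ 1. On a suitable ray (z = it for sin/cos; z = t for sinh/cosh, t real → ∞), |cos(4z + 4)| grows like e^{4|t|}/2, so ρ ≥ 1. Hence ρ = 1.
Therefore ρ = 1.

Order ρ = 1.


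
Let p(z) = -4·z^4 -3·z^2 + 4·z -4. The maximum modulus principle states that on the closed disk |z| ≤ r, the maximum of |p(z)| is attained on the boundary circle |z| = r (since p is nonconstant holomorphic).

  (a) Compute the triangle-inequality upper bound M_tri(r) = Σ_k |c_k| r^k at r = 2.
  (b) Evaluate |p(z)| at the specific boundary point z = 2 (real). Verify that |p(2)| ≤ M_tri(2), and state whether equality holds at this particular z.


Coefficients: c_0 = -4, c_1 = 4, c_2 = -3, c_3 = 0, c_4 = -4. Radius r = 2.
Part (a). Triangle bound: M_tri(r) = Σ_k |c_k| r^k
  = |-4|·2^0 + |4|·2^1 + |-3|·2^2 + |0|·2^3 + |-4|·2^4
  = 4 + 8 + 12 + 0 + 64 = 88.
This bounds M(r) := max_{|z|=r} |p(z)| from above; equality holds iff all terms c_k z^k can be made to align in phase at a single z on |z|=r.
Part (b). At z = 2 (real, on the circle |z| = r):
  p(2) = (-4)·2^0 + (4)·2^1 + (-3)·2^2 + (0)·2^3 + (-4)·2^4 = -72.
  |p(2)| = 72.
Check: |p(2)| = 72 ≤ 88 = M_tri(2). ✓ Equality does not hold at z = 2 (the coefficients have mixed signs, so the terms do not all align in phase there).

M_tri(2) = 88; |p(2)| = 72; equality at z=2: no.


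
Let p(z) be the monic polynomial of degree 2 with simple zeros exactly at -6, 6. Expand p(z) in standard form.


The polynomial is p(z) = ∏_{α ∈ S} (z − α), where S = {-6, 6}.
Expanding the product yields: p(z) = z^2 -36.
The resulting polynomial has degree 2 and real coefficients as required.

p(z) = z^2 -36.


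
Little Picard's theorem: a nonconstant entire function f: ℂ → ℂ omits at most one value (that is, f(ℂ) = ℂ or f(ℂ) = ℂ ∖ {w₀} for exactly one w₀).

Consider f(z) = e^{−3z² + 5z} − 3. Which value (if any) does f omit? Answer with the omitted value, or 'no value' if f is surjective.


Little Picard bounds the complement of f(ℂ) to at most one point.
The exponent g(z) = −3z² + 5z is a nonconstant polynomial, hence surjective onto ℂ. So e^{g(z)} takes every value in {e^w : w ∈ ℂ} = ℂ ∖ {0}. Adding -3 shifts the range to ℂ ∖ {-3}. f omits exactly -3.

Omitted value: -3.
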